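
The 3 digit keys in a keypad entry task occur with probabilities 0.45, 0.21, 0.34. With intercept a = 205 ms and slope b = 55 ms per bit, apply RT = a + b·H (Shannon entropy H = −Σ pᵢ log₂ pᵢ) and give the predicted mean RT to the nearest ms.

289 ms

Entropy contributions −pᵢ log₂ pᵢ: 0.5184, 0.4728, 0.5292; sum H = 1.5204 bits.
RT = a + bH = 205 + 55·1.5204 = 288.62 ms.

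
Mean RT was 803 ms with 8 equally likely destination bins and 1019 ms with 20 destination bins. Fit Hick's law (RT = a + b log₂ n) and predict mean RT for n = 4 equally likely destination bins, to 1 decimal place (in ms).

639.6 ms

Solve the two-equation system in a and b:
  b = (1019 − 803) / (log₂ 20 − log₂ 8) = 216 / (4.3219 − 3) = 163.398 ms/bit
  a = 803 − 163.398 × 3 = 312.807 ms
Then RT(4) = 312.807 + 163.398 × log₂ 4 = 312.807 + 163.398 × 2 ≈ 639.602 ms.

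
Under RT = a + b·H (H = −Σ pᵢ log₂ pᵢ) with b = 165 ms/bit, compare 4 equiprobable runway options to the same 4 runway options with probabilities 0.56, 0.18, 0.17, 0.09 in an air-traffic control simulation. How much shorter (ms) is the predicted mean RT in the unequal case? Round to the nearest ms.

The RT saving is b·ΔH. Equiprobable H₀ = log₂(4) = 2.0000 bits; with the given probabilities H = 1.6610 bits.
b·(H₀ − H) = 165 × (2.0000 − 1.6610) = 55.94 ms.

56 ms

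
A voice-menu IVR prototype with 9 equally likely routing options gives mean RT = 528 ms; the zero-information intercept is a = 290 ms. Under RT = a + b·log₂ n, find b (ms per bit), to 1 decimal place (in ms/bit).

75.1 ms/bit

b = (528 − 290) / log₂(9) = 238 / 3.1699 = 75.081 ms/bit.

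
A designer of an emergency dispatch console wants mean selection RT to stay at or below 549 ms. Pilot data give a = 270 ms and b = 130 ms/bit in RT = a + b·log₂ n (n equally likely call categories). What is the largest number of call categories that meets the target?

4

Information budget: (549 − 270)/130 = 2.1462 bits, so n ≤ 2^2.1462 = 4.426 → at most 4.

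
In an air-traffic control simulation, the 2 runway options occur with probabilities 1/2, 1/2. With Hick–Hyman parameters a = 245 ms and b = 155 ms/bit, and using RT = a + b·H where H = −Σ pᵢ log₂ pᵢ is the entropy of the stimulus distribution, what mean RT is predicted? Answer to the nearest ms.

400 ms

H = −Σ pᵢ log₂ pᵢ = 0.5·1 + 0.5·1 = 1.000 bits.
RT = 245 + 155 × 1.000 = 400.00 ms.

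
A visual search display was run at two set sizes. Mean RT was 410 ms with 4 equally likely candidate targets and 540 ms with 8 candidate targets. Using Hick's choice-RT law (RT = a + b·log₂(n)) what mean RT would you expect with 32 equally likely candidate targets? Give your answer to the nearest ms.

With log₂ n on the abscissa the relation is linear; from the two conditions:
  b = (540 − 410) / (log₂ 8 − log₂ 4) = 130 / (3 − 2) = 130 ms/bit
  a = 410 − 130 × 2 = 150 ms
Then RT(32) = 150 + 130 × log₂ 32 = 150 + 130 × 5 ≈ 800.000 ms.

800 ms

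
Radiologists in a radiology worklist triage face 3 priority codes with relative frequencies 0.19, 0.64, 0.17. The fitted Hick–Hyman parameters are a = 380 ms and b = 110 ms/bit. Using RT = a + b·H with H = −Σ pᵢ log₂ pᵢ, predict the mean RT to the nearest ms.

Entropy contributions −pᵢ log₂ pᵢ: 0.4552, 0.4121, 0.4346; sum H = 1.3019 bits.
RT = a + bH = 380 + 110·1.3019 = 523.21 ms.

523 ms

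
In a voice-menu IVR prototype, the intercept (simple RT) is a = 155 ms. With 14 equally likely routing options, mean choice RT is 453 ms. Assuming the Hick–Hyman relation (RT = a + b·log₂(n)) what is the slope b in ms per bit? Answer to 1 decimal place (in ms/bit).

b = (453 − 155) / log₂(14) = 298 / 3.8074 = 78.270 ms/bit.

78.3 ms/bit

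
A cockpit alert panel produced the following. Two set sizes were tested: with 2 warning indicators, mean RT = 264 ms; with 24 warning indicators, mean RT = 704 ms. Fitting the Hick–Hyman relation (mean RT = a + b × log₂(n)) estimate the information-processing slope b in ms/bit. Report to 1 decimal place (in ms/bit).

Slope: b = (704 − 264) / (log₂ 24 − log₂ 2) = 440/3.5850 = 122.735 ms/bit.

122.7 ms/bit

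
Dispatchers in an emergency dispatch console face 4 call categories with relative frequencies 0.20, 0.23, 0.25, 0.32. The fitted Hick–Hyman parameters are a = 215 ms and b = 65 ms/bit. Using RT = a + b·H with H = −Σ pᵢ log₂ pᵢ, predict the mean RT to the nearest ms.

344 ms

Entropy contributions −pᵢ log₂ pᵢ: 0.4644, 0.4877, 0.5000, 0.5260; sum H = 1.9781 bits.
RT = a + bH = 215 + 65·1.9781 = 343.58 ms.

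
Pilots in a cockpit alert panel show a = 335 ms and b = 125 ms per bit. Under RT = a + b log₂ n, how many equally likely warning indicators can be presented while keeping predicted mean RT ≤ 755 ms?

10

Information budget: (755 − 335)/125 = 3.3600 bits, so n ≤ 2^3.3600 = 10.267 → at most 10.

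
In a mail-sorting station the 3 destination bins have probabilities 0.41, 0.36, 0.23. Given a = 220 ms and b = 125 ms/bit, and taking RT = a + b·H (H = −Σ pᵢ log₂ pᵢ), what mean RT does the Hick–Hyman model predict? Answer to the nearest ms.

H = 0.41·log₂(1/0.41) + 0.36·log₂(1/0.36) + 0.23·log₂(1/0.23) = 1.5457 bits.
RT = 220 + 125 × 1.5457 = 413.21 ms.

413 ms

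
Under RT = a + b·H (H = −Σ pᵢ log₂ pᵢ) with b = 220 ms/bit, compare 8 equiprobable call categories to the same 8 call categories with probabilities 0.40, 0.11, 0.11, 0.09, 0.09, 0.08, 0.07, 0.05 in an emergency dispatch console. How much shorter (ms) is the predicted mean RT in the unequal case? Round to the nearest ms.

81 ms

The RT saving is b·ΔH. Equiprobable H₀ = log₂(8) = 3.0000 bits; with the given probabilities H = 2.6308 bits.
b·(H₀ − H) = 220 × (3.0000 − 2.6308) = 81.22 ms.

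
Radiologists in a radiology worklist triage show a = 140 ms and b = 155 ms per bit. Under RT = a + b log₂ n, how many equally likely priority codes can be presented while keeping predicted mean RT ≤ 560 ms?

6

Information budget: (560 − 140)/155 = 2.7097 bits, so n ≤ 2^2.7097 = 6.542 → at most 6.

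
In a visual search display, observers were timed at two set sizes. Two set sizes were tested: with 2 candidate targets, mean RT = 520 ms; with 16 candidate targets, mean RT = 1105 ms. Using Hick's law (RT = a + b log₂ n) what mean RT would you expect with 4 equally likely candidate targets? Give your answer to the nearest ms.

With log₂ n on the abscissa the relation is linear; from the two conditions:
  b = (1105 − 520) / (log₂ 16 − log₂ 2) = 585 / (4 − 1) = 195 ms/bit
  a = 520 − 195 × 1 = 325 ms
Then RT(4) = 325 + 195 × log₂ 4 = 325 + 195 × 2 ≈ 715.000 ms.

715 ms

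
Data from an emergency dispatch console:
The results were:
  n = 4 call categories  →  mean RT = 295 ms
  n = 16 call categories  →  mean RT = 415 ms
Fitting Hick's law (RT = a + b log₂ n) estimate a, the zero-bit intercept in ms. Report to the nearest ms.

Slope: b = (415 − 295) / (log₂ 16 − log₂ 4) = 120/2.0000 = 60 ms/bit.
a = RT₁ − b·log₂ n₁ = 295 − 60 × 2 = 175.000 ms.

175 ms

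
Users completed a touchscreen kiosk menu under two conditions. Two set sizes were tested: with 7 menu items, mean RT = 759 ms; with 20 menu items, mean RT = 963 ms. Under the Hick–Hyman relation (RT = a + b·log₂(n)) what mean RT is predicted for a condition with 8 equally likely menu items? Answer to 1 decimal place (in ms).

784.9 ms

RT is linear in log₂ n, so two points fix the line:
  b = (963 − 759) / (log₂ 20 − log₂ 7) = 204 / (4.3219 − 2.8074) = 134.691 ms/bit
  a = 759 − 134.691 × 2.8074 = 380.873 ms
Then RT(8) = 380.873 + 134.691 × log₂ 8 = 380.873 + 134.691 × 3 ≈ 784.948 ms.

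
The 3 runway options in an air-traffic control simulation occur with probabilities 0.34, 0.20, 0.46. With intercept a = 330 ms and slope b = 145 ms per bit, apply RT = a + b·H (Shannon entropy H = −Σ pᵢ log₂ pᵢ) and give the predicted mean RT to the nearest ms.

549 ms

H = 0.34·log₂(1/0.34) + 0.20·log₂(1/0.20) + 0.46·log₂(1/0.46) = 1.5089 bits.
RT = 330 + 145 × 1.5089 = 548.79 ms.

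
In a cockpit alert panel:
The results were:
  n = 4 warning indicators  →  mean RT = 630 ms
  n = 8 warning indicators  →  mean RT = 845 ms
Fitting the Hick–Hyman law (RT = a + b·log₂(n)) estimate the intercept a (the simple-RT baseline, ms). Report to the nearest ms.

200 ms

Slope: b = (845 − 630) / (log₂ 8 − log₂ 4) = 215/1.0000 = 215 ms/bit.
a = RT₁ − b·log₂ n₁ = 630 − 215 × 2 = 200.000 ms.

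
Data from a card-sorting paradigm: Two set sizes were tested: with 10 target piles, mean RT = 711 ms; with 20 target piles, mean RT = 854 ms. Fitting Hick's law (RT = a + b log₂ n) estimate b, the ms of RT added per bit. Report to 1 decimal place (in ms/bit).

143.0 ms/bit

Slope: b = (854 − 711) / (log₂ 20 − log₂ 10) = 143/1.0000 = 143.000 ms/bit.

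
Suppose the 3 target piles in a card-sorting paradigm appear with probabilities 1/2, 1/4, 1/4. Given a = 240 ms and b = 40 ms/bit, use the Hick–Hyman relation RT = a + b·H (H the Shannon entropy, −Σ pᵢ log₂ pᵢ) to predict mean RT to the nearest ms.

H = −Σ pᵢ log₂ pᵢ = 0.5·1 + 0.25·2 + 0.25·2 = 1.500 bits.
RT = 240 + 40 × 1.500 = 300.00 ms.

300 ms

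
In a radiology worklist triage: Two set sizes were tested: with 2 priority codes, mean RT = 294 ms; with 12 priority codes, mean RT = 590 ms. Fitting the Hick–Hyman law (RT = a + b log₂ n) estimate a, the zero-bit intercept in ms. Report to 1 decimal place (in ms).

179.5 ms

The slope on a log₂ axis is (590 − 294) / (3.5850 − 1) = 114.508 ms/bit.
a = RT₁ − b·log₂ n₁ = 294 − 114.508 × 1 = 179.492 ms.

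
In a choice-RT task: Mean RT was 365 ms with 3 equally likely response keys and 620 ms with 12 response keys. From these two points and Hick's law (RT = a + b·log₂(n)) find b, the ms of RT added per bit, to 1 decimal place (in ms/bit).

127.5 ms/bit

b = (RT₂ − RT₁)/(log₂ n₂ − log₂ n₁) = (620 − 365)/(3.5850 − 1.5850) = 127.500 ms/bit.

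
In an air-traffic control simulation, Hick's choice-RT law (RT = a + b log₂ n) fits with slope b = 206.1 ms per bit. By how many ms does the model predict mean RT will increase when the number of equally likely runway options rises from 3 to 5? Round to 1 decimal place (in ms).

ΔRT = (a + b log₂ n₂) − (a + b log₂ n₁) = b·(log₂ n₂ − log₂ n₁).
log₂(5) − log₂(3) = 2.3219 − 1.5850 = 0.7370.
ΔRT = 206.1 × 0.7370 = 151.889 ms.

151.9 ms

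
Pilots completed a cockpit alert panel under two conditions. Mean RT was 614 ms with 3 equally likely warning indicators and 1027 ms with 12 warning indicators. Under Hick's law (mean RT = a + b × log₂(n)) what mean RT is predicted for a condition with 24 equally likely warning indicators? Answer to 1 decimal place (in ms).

Fit slope and intercept:
  b = (1027 − 614) / (log₂ 12 − log₂ 3) = 413 / (3.5850 − 1.5850) = 206.500 ms/bit
  a = 614 − 206.500 × 1.5850 = 286.705 ms
Then RT(24) = 286.705 + 206.500 × log₂ 24 = 286.705 + 206.500 × 4.5850 ≈ 1233.500 ms.

1233.5 ms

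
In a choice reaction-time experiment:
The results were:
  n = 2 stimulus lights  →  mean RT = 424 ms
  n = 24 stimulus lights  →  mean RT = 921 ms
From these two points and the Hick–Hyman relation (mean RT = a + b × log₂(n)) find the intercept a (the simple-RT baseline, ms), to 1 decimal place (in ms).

The slope on a log₂ axis is (921 − 424) / (4.5850 − 1) = 138.635 ms/bit.
Intercept: a = 424 − 138.635·log₂(2) = 285.365 ms.

285.4 ms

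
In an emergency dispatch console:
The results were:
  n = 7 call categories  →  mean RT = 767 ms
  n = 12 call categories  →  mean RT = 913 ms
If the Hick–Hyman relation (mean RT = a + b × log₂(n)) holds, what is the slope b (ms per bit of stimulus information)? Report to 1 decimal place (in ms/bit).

187.8 ms/bit

Slope: b = (913 − 767) / (log₂ 12 − log₂ 7) = 146/0.7776 = 187.755 ms/bit.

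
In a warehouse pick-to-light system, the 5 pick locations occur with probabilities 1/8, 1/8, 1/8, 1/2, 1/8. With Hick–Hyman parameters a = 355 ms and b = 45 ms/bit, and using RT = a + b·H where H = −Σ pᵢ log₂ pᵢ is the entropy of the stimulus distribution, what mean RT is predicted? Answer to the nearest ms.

445 ms

Each term −pᵢ log₂ pᵢ: 0.125·3 + 0.125·3 + 0.125·3 + 0.5·1 + 0.125·3; summed, H = 2.000 bits.
Mean RT = a + bH = 355 + 45·2.000 = 445.00 ms.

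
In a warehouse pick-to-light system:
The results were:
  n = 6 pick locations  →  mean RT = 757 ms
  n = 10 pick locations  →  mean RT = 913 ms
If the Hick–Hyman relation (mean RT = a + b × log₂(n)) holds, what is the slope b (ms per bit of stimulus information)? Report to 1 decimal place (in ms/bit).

211.7 ms/bit

The slope on a log₂ axis is (913 − 757) / (3.3219 − 2.5850) = 211.679 ms/bit.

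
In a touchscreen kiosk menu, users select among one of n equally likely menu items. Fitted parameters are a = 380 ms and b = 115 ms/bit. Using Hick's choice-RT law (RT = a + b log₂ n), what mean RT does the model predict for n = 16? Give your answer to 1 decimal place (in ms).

log₂(16) = 4 bits, so RT = 380 + 115 × 4 ≈ 840.000 ms.

840.0 ms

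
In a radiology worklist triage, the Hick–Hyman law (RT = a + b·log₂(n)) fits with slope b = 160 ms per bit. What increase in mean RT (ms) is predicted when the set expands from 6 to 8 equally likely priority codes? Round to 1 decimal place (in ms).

Only the slope matters, since a is common to both: ΔRT = b·log₂(n₂/n₁).
log₂(8) − log₂(6) = 3 − 2.5850 = 0.4150.
ΔRT = 160 × 0.4150 = 66.406 ms.

66.4 ms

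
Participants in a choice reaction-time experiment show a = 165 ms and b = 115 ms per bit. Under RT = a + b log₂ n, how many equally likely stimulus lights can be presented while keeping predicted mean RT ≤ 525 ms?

Set 165 + 115·log₂ n ≤ 525 → log₂ n ≤ (525 − 165)/115 = 3.1304.
So n ≤ 2^3.1304 = 8.757; the largest integer n is 8.

8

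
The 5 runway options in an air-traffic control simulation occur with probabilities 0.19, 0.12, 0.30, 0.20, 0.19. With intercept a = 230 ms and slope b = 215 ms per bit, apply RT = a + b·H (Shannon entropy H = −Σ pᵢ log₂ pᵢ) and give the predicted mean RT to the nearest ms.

717 ms

Entropy contributions −pᵢ log₂ pᵢ: 0.4552, 0.3671, 0.5211, 0.4644, 0.4552; sum H = 2.2630 bits.
RT = a + bH = 230 + 215·2.2630 = 716.54 ms.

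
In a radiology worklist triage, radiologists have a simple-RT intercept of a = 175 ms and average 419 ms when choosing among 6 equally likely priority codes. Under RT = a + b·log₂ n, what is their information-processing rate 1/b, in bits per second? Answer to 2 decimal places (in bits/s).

b = (419 − 175)/log₂ 6 = 244/2.5850 = 94.392 ms per bit = 0.09439 s/bit; the reciprocal is 10.594 bits/s.

10.59 bits/s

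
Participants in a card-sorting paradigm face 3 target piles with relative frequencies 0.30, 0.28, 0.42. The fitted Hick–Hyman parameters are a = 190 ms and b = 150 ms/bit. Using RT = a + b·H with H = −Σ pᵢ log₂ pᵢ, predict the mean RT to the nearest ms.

424 ms

Entropy contributions −pᵢ log₂ pᵢ: 0.5211, 0.5142, 0.5256; sum H = 1.5610 bits.
RT = a + bH = 190 + 150·1.5610 = 424.14 ms.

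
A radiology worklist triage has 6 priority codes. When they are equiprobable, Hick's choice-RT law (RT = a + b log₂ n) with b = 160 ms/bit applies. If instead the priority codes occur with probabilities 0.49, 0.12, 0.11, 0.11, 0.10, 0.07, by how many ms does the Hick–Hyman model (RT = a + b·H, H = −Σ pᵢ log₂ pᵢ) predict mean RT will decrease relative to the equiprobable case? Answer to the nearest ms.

66 ms

The RT saving is b·ΔH. Equiprobable H₀ = log₂(6) = 2.5850 bits; with the given probabilities H = 2.1727 bits.
b·(H₀ − H) = 160 × (2.5850 − 2.1727) = 65.97 ms.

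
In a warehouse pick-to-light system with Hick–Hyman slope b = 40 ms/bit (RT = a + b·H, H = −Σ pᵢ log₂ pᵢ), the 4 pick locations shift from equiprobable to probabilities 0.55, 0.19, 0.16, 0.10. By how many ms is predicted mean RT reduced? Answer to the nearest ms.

13 ms

The RT saving is b·ΔH. Equiprobable H₀ = log₂(4) = 2.0000 bits; with the given probabilities H = 1.6848 bits.
b·(H₀ − H) = 40 × (2.0000 − 1.6848) = 12.61 ms.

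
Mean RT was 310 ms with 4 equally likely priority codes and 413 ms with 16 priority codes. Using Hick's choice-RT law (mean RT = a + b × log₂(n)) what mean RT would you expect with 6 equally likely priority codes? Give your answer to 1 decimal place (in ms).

RT is linear in log₂ n, so two points fix the line:
  b = (413 − 310) / (log₂ 16 − log₂ 4) = 103 / (4 − 2) = 51.500 ms/bit
  a = 310 − 51.500 × 2 = 207.000 ms
Then RT(6) = 207.000 + 51.500 × log₂ 6 = 207.000 + 51.500 × 2.5850 ≈ 340.126 ms.

340.1 ms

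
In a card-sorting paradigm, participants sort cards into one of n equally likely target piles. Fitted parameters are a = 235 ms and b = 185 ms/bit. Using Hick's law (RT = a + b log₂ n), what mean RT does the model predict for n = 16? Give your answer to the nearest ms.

975 ms

log₂(16) = 4 bits, so RT = 235 + 185 × 4 ≈ 975.000 ms.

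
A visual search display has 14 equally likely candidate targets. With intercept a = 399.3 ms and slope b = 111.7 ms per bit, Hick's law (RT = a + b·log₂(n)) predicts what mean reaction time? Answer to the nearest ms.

log₂(14) = 3.8074 bits, so RT = 399.3 + 111.7 × 3.8074 ≈ 824.582 ms.

825 ms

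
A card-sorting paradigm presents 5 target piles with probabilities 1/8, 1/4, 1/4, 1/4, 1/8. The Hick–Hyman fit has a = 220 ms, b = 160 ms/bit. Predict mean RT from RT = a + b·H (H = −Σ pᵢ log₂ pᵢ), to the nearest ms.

580 ms

Each term −pᵢ log₂ pᵢ: 0.125·3 + 0.25·2 + 0.25·2 + 0.25·2 + 0.125·3; summed, H = 2.250 bits.
Mean RT = a + bH = 220 + 160·2.250 = 580.00 ms.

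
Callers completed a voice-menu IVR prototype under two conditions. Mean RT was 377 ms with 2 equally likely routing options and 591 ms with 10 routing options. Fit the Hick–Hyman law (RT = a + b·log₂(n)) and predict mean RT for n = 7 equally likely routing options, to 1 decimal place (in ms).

RT is linear in log₂ n, so two points fix the line:
  b = (591 − 377) / (log₂ 10 − log₂ 2) = 214 / (3.3219 − 1) = 92.165 ms/bit
  a = 377 − 92.165 × 1 = 284.835 ms
Then RT(7) = 284.835 + 92.165 × log₂ 7 = 284.835 + 92.165 × 2.8074 ≈ 543.574 ms.

543.6 ms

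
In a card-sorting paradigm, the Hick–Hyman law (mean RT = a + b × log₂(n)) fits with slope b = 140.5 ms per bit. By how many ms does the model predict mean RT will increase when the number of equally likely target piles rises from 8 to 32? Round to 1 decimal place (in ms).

ΔRT = (a + b log₂ n₂) − (a + b log₂ n₁) = b·(log₂ n₂ − log₂ n₁).
log₂(32) − log₂(8) = log₂(32/8) = log₂(4) = 2.
ΔRT = 140.5 × 2.0000 = 281.000 ms.

281.0 ms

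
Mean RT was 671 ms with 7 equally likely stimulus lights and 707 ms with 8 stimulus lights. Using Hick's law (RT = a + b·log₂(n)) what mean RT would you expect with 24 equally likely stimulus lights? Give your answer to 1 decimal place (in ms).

With log₂ n on the abscissa the relation is linear; from the two conditions:
  b = (707 − 671) / (log₂ 8 − log₂ 7) = 36 / (3 − 2.8074) = 186.872 ms/bit
  a = 671 − 186.872 × 2.8074 = 146.384 ms
Then RT(24) = 146.384 + 186.872 × log₂ 24 = 146.384 + 186.872 × 4.5850 ≈ 1003.185 ms.

1003.2 ms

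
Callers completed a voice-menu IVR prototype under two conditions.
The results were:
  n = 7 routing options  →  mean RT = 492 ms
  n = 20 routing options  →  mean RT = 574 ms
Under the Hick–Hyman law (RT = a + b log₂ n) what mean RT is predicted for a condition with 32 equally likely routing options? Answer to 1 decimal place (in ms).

RT is linear in log₂ n, so two points fix the line:
  b = (574 − 492) / (log₂ 20 − log₂ 7) = 82 / (4.3219 − 2.8074) = 54.141 ms/bit
  a = 492 − 54.141 × 2.8074 = 340.008 ms
Then RT(32) = 340.008 + 54.141 × log₂ 32 = 340.008 + 54.141 × 5 ≈ 610.711 ms.

610.7 ms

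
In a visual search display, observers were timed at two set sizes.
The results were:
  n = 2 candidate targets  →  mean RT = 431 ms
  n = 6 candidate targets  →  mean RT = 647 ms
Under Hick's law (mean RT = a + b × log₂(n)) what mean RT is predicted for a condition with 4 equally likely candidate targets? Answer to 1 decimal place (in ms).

With log₂ n on the abscissa the relation is linear; from the two conditions:
  b = (647 − 431) / (log₂ 6 − log₂ 2) = 216 / (2.5850 − 1) = 136.281 ms/bit
  a = 431 − 136.281 × 1 = 294.719 ms
Then RT(4) = 294.719 + 136.281 × log₂ 4 = 294.719 + 136.281 × 2 ≈ 567.281 ms.

567.3 ms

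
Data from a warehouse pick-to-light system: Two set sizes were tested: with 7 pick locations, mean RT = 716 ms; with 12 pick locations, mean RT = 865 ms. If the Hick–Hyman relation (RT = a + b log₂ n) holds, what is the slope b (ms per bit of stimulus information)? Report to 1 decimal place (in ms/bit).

The slope on a log₂ axis is (865 − 716) / (3.5850 − 2.8074) = 191.613 ms/bit.

191.6 ms/bit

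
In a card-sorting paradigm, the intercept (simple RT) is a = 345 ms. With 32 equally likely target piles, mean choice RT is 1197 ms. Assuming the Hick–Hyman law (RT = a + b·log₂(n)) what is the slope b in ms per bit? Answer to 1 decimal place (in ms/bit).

log₂(32) = 5 bits.
b = (RT − a)/log₂ n = (1197 − 345) / 5 = 170.400 ms/bit.

170.4 ms/bit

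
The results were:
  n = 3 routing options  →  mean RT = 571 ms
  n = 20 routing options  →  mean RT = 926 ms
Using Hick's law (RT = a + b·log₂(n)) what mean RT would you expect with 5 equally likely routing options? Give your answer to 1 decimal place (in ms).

Solve the two-equation system in a and b:
  b = (926 − 571) / (log₂ 20 − log₂ 3) = 355 / (4.3219 − 1.5850) = 129.706 ms/bit
  a = 571 − 129.706 × 1.5850 = 365.421 ms
Then RT(5) = 365.421 + 129.706 × log₂ 5 = 365.421 + 129.706 × 2.3219 ≈ 666.589 ms.

666.6 ms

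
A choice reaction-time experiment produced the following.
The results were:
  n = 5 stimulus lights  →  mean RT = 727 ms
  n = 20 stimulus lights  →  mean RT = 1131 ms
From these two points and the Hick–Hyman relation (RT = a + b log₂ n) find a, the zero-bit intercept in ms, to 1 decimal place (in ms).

b = (RT₂ − RT₁)/(log₂ n₂ − log₂ n₁) = (1131 − 727)/(4.3219 − 2.3219) = 202.000 ms/bit.
a = RT₁ − b·log₂ n₁ = 727 − 202.000 × 2.3219 = 257.971 ms.

258.0 ms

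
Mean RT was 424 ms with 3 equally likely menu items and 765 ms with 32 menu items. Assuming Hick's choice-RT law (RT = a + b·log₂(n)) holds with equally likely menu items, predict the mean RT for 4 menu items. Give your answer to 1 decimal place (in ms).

465.4 ms

RT is linear in log₂ n, so two points fix the line:
  b = (765 − 424) / (log₂ 32 − log₂ 3) = 341 / (5 − 1.5850) = 99.852 ms/bit
  a = 424 − 99.852 × 1.5850 = 265.738 ms
Then RT(4) = 265.738 + 99.852 × log₂ 4 = 265.738 + 99.852 × 2 ≈ 465.443 ms.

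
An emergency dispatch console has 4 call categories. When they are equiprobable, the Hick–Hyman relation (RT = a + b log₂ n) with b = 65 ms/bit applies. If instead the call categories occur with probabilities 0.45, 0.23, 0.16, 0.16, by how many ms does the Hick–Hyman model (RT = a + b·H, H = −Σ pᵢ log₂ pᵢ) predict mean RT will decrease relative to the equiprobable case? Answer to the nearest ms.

10 ms

Equiprobable entropy H₀ = log₂ 4 = 2.0000 bits.
Skewed entropy H = −Σ pᵢ log₂ pᵢ = 1.8521 bits.
ΔRT = b·(H₀ − H) = 65 × 0.1479 = 9.61 ms.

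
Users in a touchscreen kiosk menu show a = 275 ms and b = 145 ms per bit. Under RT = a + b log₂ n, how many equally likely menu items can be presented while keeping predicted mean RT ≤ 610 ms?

Information budget: (610 − 275)/145 = 2.3103 bits, so n ≤ 2^2.3103 = 4.960 → at most 4.

4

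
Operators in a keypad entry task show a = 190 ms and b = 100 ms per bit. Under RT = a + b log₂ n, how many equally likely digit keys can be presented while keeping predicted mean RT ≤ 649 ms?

Set 190 + 100·log₂ n ≤ 649 → log₂ n ≤ (649 − 190)/100 = 4.5900.
So n ≤ 2^4.5900 = 24.084; the largest integer n is 24.

24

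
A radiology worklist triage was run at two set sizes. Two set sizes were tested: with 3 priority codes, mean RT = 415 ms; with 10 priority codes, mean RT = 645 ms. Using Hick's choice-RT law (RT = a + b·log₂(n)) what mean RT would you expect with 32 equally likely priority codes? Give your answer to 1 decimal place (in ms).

Fit slope and intercept:
  b = (645 − 415) / (log₂ 10 − log₂ 3) = 230 / (3.3219 − 1.5850) = 132.415 ms/bit
  a = 415 − 132.415 × 1.5850 = 205.127 ms
Then RT(32) = 205.127 + 132.415 × log₂ 32 = 205.127 + 132.415 × 5 ≈ 867.202 ms.

867.2 ms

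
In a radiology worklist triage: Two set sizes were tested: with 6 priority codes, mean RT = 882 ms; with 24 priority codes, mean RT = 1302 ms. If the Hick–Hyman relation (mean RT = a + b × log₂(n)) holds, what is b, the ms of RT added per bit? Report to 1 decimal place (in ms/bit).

The slope on a log₂ axis is (1302 − 882) / (4.5850 − 2.5850) = 210.000 ms/bit.

210.0 ms/bit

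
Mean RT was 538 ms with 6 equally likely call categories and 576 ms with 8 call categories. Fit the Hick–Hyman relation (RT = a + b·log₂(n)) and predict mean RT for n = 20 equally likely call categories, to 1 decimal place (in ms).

RT is linear in log₂ n, so two points fix the line:
  b = (576 − 538) / (log₂ 8 − log₂ 6) = 38 / (3 − 2.5850) = 91.558 ms/bit
  a = 538 − 91.558 × 2.5850 = 301.326 ms
Then RT(20) = 301.326 + 91.558 × log₂ 20 = 301.326 + 91.558 × 4.3219 ≈ 697.033 ms.

697.0 ms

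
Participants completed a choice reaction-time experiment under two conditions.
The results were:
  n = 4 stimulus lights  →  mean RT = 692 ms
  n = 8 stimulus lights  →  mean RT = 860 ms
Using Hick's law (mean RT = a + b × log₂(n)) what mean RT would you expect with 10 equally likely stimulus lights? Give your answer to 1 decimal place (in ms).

914.1 ms

RT is linear in log₂ n, so two points fix the line:
  b = (860 − 692) / (log₂ 8 − log₂ 4) = 168 / (3 − 2) = 168.000 ms/bit
  a = 692 − 168.000 × 2 = 356.000 ms
Then RT(10) = 356.000 + 168.000 × log₂ 10 = 356.000 + 168.000 × 3.3219 ≈ 914.084 ms.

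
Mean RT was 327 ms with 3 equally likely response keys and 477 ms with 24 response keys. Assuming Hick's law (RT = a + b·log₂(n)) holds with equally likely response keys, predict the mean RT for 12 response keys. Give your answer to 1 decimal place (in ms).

427.0 ms

With log₂ n on the abscissa the relation is linear; from the two conditions:
  b = (477 − 327) / (log₂ 24 − log₂ 3) = 150 / (4.5850 − 1.5850) = 50.000 ms/bit
  a = 327 − 50.000 × 1.5850 = 247.752 ms
Then RT(12) = 247.752 + 50.000 × log₂ 12 = 247.752 + 50.000 × 3.5850 ≈ 427.000 ms.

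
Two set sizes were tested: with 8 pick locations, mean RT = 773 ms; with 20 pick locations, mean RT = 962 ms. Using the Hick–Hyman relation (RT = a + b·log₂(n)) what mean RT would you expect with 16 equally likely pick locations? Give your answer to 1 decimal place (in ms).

Fit slope and intercept:
  b = (962 − 773) / (log₂ 20 − log₂ 8) = 189 / (4.3219 − 3) = 142.973 ms/bit
  a = 773 − 142.973 × 3 = 344.081 ms
Then RT(16) = 344.081 + 142.973 × log₂ 16 = 344.081 + 142.973 × 4 ≈ 915.973 ms.

916.0 ms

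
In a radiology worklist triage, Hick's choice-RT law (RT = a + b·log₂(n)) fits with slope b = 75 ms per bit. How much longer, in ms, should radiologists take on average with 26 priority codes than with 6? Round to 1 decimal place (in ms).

The intercept a cancels: ΔRT = b·(log₂ n₂ − log₂ n₁) = b·log₂(n₂/n₁).
log₂(26) − log₂(6) = 4.7004 − 2.5850 = 2.1155.
ΔRT = 75 × 2.1155 = 158.661 ms.

158.7 ms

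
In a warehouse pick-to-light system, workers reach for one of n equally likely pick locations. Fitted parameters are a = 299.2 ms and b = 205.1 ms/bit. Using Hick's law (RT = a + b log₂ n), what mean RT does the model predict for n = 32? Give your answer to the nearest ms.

log₂(32) = 5 bits, so RT = 299.2 + 205.1 × 5 ≈ 1324.700 ms.

1325 ms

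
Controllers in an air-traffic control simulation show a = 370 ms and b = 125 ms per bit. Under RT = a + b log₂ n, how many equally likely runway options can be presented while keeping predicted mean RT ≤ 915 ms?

20

Information budget: (915 − 370)/125 = 4.3600 bits, so n ≤ 2^4.3600 = 20.535 → at most 20.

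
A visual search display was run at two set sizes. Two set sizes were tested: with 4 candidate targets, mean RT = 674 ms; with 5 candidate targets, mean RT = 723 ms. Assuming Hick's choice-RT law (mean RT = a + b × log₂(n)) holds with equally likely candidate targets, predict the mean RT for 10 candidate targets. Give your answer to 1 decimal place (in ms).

With log₂ n on the abscissa the relation is linear; from the two conditions:
  b = (723 − 674) / (log₂ 5 − log₂ 4) = 49 / (2.3219 − 2) = 152.208 ms/bit
  a = 674 − 152.208 × 2 = 369.584 ms
Then RT(10) = 369.584 + 152.208 × log₂ 10 = 369.584 + 152.208 × 3.3219 ≈ 875.208 ms.

875.2 ms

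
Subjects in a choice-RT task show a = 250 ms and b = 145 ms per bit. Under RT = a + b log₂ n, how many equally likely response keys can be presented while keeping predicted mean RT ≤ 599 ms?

Set 250 + 145·log₂ n ≤ 599 → log₂ n ≤ (599 − 250)/145 = 2.4069.
So n ≤ 2^2.4069 = 5.303; the largest integer n is 5.

5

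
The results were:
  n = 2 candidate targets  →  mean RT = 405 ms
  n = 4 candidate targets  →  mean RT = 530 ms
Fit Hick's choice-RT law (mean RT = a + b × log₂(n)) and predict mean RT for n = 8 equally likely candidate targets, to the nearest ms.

Solve the two-equation system in a and b:
  b = (530 − 405) / (log₂ 4 − log₂ 2) = 125 / (2 − 1) = 125 ms/bit
  a = 405 − 125 × 1 = 280 ms
Then RT(8) = 280 + 125 × log₂ 8 = 280 + 125 × 3 ≈ 655.000 ms.

655 ms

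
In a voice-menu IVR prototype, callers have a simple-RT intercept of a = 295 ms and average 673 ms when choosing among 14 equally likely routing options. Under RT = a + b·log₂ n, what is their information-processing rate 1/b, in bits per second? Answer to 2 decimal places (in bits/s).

10.07 bits/s

b = (673 − 295)/log₂ 14 = 378/3.8074 = 99.282 ms per bit = 0.09928 s/bit; the reciprocal is 10.072 bits/s.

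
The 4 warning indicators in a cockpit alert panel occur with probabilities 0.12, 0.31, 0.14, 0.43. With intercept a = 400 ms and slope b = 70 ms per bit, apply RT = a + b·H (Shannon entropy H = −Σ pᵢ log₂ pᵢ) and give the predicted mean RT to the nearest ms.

Entropy contributions −pᵢ log₂ pᵢ: 0.3671, 0.5238, 0.3971, 0.5236; sum H = 1.8115 bits.
RT = a + bH = 400 + 70·1.8115 = 526.81 ms.

527 ms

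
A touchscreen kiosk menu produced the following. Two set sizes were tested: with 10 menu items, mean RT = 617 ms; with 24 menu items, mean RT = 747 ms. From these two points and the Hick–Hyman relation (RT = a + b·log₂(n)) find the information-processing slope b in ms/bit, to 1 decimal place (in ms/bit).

b = (RT₂ − RT₁)/(log₂ n₂ − log₂ n₁) = (747 − 617)/(4.5850 − 3.3219) = 102.927 ms/bit.

102.9 ms/bit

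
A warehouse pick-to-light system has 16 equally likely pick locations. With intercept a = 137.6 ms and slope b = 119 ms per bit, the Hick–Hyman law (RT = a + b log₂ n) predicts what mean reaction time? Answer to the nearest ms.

614 ms

log₂(16) = 4 bits, so RT = 137.6 + 119 × 4 ≈ 613.600 ms.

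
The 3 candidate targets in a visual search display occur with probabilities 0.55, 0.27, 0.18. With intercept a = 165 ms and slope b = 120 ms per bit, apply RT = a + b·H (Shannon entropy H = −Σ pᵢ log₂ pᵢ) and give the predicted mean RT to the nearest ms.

337 ms

Entropy contributions −pᵢ log₂ pᵢ: 0.4744, 0.5100, 0.4453; sum H = 1.4297 bits.
RT = a + bH = 165 + 120·1.4297 = 336.56 ms.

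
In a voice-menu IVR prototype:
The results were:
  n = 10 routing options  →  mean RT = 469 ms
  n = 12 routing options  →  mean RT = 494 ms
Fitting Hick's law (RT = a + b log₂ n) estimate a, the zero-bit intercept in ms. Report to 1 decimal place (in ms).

153.3 ms

b = (RT₂ − RT₁)/(log₂ n₂ − log₂ n₁) = (494 − 469)/(3.5850 − 3.3219) = 95.045 ms/bit.
Intercept: a = 469 − 95.045·log₂(10) = 153.269 ms.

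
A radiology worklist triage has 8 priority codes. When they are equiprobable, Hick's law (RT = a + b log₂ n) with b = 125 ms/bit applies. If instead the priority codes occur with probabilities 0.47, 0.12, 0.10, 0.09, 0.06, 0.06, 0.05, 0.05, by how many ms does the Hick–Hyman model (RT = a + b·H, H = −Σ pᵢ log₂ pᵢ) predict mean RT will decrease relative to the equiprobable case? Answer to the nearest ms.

Equiprobable entropy H₀ = log₂ 8 = 3.0000 bits.
Skewed entropy H = −Σ pᵢ log₂ pᵢ = 2.4431 bits.
ΔRT = b·(H₀ − H) = 125 × 0.5569 = 69.61 ms.

70 ms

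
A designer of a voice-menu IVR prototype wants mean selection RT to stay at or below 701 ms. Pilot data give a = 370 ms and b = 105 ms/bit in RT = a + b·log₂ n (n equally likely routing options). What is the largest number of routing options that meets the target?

8

Information budget: (701 − 370)/105 = 3.1524 bits, so n ≤ 2^3.1524 = 8.891 → at most 8.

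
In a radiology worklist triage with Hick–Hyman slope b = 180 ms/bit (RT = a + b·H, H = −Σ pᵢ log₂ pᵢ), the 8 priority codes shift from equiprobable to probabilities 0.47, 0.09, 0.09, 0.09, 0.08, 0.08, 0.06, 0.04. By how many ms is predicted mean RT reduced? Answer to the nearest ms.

The RT saving is b·ΔH. Equiprobable H₀ = log₂(8) = 3.0000 bits; with the given probabilities H = 2.4622 bits.
b·(H₀ − H) = 180 × (3.0000 − 2.4622) = 96.80 ms.

97 ms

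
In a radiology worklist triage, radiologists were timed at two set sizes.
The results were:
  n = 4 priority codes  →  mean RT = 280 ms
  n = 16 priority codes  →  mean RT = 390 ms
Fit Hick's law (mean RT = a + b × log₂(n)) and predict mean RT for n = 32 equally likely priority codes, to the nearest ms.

445 ms

With log₂ n on the abscissa the relation is linear; from the two conditions:
  b = (390 − 280) / (log₂ 16 − log₂ 4) = 110 / (4 − 2) = 55 ms/bit
  a = 280 − 55 × 2 = 170 ms
Then RT(32) = 170 + 55 × log₂ 32 = 170 + 55 × 5 ≈ 445.000 ms.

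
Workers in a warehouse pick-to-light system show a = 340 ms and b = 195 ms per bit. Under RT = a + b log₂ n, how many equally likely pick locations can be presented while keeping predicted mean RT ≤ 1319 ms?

32

Set 340 + 195·log₂ n ≤ 1319 → log₂ n ≤ (1319 − 340)/195 = 5.0205.
So n ≤ 2^5.0205 = 32.458; the largest integer n is 32.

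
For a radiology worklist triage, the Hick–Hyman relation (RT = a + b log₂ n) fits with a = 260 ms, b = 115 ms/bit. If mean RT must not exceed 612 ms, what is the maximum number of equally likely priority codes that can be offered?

8

Set 260 + 115·log₂ n ≤ 612 → log₂ n ≤ (612 − 260)/115 = 3.0609.
So n ≤ 2^3.0609 = 8.345; the largest integer n is 8.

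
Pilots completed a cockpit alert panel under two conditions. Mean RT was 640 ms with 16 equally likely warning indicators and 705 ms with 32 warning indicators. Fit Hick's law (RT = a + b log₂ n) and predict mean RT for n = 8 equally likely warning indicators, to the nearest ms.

Fit slope and intercept:
  b = (705 − 640) / (log₂ 32 − log₂ 16) = 65 / (5 − 4) = 65 ms/bit
  a = 640 − 65 × 4 = 380 ms
Then RT(8) = 380 + 65 × log₂ 8 = 380 + 65 × 3 ≈ 575.000 ms.

575 ms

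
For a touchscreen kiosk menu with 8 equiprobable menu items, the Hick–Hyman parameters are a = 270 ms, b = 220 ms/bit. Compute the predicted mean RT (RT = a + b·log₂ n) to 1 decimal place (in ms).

930.0 ms

log₂(8) = 3 bits, so RT = 270 + 220 × 3 ≈ 930.000 ms.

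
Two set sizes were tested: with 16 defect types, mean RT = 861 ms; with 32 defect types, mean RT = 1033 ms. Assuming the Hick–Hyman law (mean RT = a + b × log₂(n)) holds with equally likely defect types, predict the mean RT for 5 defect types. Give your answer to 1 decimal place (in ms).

572.4 ms

Fit slope and intercept:
  b = (1033 − 861) / (log₂ 32 − log₂ 16) = 172 / (5 − 4) = 172.000 ms/bit
  a = 861 − 172.000 × 4 = 173.000 ms
Then RT(5) = 173.000 + 172.000 × log₂ 5 = 173.000 + 172.000 × 2.3219 ≈ 572.372 ms.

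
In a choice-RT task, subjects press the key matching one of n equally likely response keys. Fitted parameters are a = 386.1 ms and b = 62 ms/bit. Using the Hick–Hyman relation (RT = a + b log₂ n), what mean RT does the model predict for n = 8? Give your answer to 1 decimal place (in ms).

log₂(8) = 3 bits, so RT = 386.1 + 62 × 3 ≈ 572.100 ms.

572.1 ms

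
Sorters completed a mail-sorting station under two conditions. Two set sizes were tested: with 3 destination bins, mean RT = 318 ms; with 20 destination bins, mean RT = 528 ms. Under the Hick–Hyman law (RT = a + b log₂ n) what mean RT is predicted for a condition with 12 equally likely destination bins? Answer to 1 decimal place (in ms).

471.5 ms

RT is linear in log₂ n, so two points fix the line:
  b = (528 − 318) / (log₂ 20 − log₂ 3) = 210 / (4.3219 − 1.5850) = 76.727 ms/bit
  a = 318 − 76.727 × 1.5850 = 196.390 ms
Then RT(12) = 196.390 + 76.727 × log₂ 12 = 196.390 + 76.727 × 3.5850 ≈ 471.455 ms.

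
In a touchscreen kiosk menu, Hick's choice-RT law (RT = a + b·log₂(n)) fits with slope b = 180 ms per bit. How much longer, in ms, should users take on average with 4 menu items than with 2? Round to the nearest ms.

Only the slope matters, since a is common to both: ΔRT = b·log₂(n₂/n₁).
log₂(4) − log₂(2) = log₂(4/2) = log₂(2) = 1.
ΔRT = 180 × 1.0000 = 180.000 ms.

180 ms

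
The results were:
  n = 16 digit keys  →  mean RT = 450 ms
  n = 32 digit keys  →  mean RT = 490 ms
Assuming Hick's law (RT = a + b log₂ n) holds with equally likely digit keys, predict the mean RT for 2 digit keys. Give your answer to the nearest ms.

330 ms

RT is linear in log₂ n, so two points fix the line:
  b = (490 − 450) / (log₂ 32 − log₂ 16) = 40 / (5 − 4) = 40 ms/bit
  a = 450 − 40 × 4 = 290 ms
Then RT(2) = 290 + 40 × log₂ 2 = 290 + 40 × 1 ≈ 330.000 ms.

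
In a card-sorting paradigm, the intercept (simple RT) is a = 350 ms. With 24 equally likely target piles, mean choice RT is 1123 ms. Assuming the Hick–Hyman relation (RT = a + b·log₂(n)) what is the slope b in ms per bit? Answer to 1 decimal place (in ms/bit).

24 alternatives carry log₂ 24 = 4.5850 bits; the choice cost is 1123 − 350 = 773 ms, so b = 773/4.5850 = 168.595 ms/bit.

168.6 ms/bit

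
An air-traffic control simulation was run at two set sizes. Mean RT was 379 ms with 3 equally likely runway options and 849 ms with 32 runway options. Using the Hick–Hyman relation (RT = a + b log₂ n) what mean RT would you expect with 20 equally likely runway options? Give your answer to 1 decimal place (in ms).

With log₂ n on the abscissa the relation is linear; from the two conditions:
  b = (849 − 379) / (log₂ 32 − log₂ 3) = 470 / (5 − 1.5850) = 137.627 ms/bit
  a = 379 − 137.627 × 1.5850 = 160.867 ms
Then RT(20) = 160.867 + 137.627 × log₂ 20 = 160.867 + 137.627 × 4.3219 ≈ 755.679 ms.

755.7 ms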